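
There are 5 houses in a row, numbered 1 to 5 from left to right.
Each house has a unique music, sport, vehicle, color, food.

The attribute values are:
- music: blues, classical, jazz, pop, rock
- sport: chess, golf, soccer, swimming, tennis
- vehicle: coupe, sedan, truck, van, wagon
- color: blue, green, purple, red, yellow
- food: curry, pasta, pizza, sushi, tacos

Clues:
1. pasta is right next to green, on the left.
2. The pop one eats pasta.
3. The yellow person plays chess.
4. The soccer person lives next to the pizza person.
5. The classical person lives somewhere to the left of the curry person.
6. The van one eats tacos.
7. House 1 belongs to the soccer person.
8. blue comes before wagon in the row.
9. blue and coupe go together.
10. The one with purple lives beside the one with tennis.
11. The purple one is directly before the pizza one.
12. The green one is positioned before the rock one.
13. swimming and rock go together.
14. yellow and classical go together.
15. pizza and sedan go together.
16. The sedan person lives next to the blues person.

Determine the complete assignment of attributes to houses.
Solution:

House | Music | Sport | Vehicle | Color | Food
----------------------------------------------
  1   | pop | soccer | truck | purple | pasta
  2   | jazz | tennis | sedan | green | pizza
  3   | blues | golf | coupe | blue | sushi
  4   | classical | chess | van | yellow | tacos
  5   | rock | swimming | wagon | red | curry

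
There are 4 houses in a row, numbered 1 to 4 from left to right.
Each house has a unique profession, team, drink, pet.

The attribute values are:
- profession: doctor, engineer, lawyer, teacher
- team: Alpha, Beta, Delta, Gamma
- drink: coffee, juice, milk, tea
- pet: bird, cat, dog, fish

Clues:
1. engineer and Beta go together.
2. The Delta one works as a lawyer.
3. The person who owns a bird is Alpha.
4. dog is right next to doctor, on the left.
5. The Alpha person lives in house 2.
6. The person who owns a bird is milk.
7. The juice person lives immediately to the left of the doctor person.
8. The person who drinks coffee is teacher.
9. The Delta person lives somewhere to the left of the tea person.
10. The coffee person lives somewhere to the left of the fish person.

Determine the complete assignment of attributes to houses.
Solution:

House | Profession | Team | Drink | Pet
---------------------------------------
  1   | lawyer | Delta | juice | dog
  2   | doctor | Alpha | milk | bird
  3   | teacher | Gamma | coffee | cat
  4   | engineer | Beta | tea | fish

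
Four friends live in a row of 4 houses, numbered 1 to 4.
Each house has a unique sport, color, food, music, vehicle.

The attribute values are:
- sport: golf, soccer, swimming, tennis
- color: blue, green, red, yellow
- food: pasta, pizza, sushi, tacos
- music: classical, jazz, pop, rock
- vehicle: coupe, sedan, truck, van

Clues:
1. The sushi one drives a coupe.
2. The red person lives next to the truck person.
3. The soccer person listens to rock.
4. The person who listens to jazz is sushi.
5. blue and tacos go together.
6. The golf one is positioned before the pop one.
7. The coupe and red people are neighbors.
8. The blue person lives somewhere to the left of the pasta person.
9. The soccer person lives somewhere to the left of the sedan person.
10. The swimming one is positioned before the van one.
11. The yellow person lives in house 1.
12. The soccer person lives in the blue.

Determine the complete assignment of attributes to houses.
Solution:

House | Sport | Color | Food | Music | Vehicle
----------------------------------------------
  1   | swimming | yellow | sushi | jazz | coupe
  2   | golf | red | pizza | classical | van
  3   | soccer | blue | tacos | rock | truck
  4   | tennis | green | pasta | pop | sedan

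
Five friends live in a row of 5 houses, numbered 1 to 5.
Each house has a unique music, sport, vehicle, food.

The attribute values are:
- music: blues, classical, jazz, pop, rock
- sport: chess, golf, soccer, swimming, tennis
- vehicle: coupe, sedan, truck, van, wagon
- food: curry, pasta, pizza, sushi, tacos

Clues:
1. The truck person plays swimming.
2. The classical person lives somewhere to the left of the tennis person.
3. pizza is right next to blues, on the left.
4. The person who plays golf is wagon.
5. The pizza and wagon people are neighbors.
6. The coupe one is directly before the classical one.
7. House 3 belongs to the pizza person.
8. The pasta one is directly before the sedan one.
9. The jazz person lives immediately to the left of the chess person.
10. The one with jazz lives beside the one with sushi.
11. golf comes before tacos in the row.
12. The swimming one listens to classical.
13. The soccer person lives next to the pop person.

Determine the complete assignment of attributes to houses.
Solution:

House | Music | Sport | Vehicle | Food
--------------------------------------
  1   | jazz | soccer | van | curry
  2   | pop | chess | coupe | sushi
  3   | classical | swimming | truck | pizza
  4   | blues | golf | wagon | pasta
  5   | rock | tennis | sedan | tacos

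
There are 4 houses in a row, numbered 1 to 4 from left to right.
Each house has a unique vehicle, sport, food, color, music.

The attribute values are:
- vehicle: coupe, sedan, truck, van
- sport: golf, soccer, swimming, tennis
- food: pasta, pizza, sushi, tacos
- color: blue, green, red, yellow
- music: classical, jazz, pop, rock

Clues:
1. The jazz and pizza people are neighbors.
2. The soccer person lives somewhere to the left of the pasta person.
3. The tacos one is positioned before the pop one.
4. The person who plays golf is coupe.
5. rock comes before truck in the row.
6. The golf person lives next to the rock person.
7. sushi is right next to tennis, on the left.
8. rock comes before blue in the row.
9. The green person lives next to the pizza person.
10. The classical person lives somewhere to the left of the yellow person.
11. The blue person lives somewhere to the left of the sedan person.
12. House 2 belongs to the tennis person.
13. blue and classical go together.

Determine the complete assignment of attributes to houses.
Solution:

House | Vehicle | Sport | Food | Color | Music
----------------------------------------------
  1   | coupe | golf | sushi | green | jazz
  2   | van | tennis | pizza | red | rock
  3   | truck | soccer | tacos | blue | classical
  4   | sedan | swimming | pasta | yellow | pop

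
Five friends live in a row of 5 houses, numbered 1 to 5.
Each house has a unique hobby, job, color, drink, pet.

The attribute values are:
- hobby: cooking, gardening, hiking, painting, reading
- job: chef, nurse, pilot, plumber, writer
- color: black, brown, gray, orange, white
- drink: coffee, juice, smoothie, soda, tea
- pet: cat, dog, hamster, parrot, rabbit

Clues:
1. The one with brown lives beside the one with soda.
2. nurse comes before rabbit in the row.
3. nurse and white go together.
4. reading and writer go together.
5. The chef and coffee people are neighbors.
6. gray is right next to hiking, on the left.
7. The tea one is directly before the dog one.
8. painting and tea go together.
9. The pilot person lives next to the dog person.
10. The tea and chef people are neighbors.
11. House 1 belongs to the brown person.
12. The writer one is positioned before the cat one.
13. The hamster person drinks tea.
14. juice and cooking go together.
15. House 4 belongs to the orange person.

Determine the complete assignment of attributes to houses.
Solution:

House | Hobby | Job | Color | Drink | Pet
-----------------------------------------
  1   | painting | pilot | brown | tea | hamster
  2   | gardening | chef | gray | soda | dog
  3   | hiking | nurse | white | coffee | parrot
  4   | reading | writer | orange | smoothie | rabbit
  5   | cooking | plumber | black | juice | cat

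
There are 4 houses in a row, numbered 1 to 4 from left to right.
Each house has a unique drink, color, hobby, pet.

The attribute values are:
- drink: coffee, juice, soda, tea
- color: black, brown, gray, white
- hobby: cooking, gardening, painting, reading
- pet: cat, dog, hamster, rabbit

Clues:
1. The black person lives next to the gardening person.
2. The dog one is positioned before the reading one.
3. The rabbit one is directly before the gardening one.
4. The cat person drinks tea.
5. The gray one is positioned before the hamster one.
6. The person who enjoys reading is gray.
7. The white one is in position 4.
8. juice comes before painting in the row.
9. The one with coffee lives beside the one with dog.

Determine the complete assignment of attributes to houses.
Solution:

House | Drink | Color | Hobby | Pet
-----------------------------------
  1   | coffee | black | cooking | rabbit
  2   | juice | brown | gardening | dog
  3   | tea | gray | reading | cat
  4   | soda | white | painting | hamster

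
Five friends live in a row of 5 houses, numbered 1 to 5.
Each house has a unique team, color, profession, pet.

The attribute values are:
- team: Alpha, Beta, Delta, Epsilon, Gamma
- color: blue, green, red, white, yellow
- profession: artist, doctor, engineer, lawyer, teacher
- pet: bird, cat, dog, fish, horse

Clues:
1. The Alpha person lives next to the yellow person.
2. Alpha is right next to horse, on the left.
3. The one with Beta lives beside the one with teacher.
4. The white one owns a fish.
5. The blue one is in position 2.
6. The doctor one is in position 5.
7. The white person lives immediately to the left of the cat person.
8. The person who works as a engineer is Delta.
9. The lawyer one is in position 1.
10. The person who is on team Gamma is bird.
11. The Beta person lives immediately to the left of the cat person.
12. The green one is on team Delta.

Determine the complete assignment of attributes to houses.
Solution:

House | Team | Color | Profession | Pet
---------------------------------------
  1   | Beta | white | lawyer | fish
  2   | Alpha | blue | teacher | cat
  3   | Epsilon | yellow | artist | horse
  4   | Delta | green | engineer | dog
  5   | Gamma | red | doctor | bird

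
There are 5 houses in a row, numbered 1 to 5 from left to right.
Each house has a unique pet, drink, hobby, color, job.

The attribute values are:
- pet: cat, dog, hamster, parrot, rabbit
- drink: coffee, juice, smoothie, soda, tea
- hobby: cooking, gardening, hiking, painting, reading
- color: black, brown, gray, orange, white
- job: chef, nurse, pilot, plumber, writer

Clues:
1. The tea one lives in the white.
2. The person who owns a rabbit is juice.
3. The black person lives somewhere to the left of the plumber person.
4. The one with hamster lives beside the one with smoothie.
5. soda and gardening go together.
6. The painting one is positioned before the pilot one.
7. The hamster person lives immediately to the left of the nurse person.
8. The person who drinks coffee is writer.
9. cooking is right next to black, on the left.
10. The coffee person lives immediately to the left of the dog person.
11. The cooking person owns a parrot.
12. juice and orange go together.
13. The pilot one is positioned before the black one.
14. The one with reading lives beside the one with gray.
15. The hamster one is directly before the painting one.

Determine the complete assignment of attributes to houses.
Solution:

House | Pet | Drink | Hobby | Color | Job
-----------------------------------------
  1   | hamster | coffee | reading | brown | writer
  2   | dog | smoothie | painting | gray | nurse
  3   | parrot | tea | cooking | white | pilot
  4   | cat | soda | gardening | black | chef
  5   | rabbit | juice | hiking | orange | plumber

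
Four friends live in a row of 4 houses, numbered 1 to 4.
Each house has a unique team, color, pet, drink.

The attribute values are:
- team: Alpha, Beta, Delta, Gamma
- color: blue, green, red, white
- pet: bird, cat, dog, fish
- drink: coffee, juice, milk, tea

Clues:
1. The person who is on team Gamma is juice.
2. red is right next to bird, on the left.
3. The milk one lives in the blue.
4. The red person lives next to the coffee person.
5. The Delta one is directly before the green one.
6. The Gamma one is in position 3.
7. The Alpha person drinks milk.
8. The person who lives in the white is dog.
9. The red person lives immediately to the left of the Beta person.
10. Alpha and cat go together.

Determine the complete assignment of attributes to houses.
Solution:

House | Team | Color | Pet | Drink
----------------------------------
  1   | Delta | red | fish | tea
  2   | Beta | green | bird | coffee
  3   | Gamma | white | dog | juice
  4   | Alpha | blue | cat | milk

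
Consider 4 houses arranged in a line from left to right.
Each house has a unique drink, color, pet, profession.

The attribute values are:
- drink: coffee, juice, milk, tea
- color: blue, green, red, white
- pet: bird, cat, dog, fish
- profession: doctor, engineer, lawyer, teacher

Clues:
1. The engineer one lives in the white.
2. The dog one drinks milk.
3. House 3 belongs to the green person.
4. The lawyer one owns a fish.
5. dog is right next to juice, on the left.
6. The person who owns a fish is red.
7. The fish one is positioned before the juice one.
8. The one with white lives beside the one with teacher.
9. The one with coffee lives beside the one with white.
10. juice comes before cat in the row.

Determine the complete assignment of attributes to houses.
Solution:

House | Drink | Color | Pet | Profession
----------------------------------------
  1   | coffee | red | fish | lawyer
  2   | milk | white | dog | engineer
  3   | juice | green | bird | teacher
  4   | tea | blue | cat | doctor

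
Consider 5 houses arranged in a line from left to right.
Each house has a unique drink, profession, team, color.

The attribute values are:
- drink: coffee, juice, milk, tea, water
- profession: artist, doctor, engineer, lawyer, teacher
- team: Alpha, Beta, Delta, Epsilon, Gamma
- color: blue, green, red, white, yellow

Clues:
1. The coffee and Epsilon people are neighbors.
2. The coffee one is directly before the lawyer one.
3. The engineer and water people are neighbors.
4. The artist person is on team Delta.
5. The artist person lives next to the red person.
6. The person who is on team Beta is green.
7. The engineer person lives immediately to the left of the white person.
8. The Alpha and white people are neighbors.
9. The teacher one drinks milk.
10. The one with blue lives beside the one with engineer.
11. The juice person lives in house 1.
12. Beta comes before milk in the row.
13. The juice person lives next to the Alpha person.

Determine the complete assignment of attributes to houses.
Solution:

House | Drink | Profession | Team | Color
-----------------------------------------
  1   | juice | artist | Delta | blue
  2   | coffee | engineer | Alpha | red
  3   | water | lawyer | Epsilon | white
  4   | tea | doctor | Beta | green
  5   | milk | teacher | Gamma | yellow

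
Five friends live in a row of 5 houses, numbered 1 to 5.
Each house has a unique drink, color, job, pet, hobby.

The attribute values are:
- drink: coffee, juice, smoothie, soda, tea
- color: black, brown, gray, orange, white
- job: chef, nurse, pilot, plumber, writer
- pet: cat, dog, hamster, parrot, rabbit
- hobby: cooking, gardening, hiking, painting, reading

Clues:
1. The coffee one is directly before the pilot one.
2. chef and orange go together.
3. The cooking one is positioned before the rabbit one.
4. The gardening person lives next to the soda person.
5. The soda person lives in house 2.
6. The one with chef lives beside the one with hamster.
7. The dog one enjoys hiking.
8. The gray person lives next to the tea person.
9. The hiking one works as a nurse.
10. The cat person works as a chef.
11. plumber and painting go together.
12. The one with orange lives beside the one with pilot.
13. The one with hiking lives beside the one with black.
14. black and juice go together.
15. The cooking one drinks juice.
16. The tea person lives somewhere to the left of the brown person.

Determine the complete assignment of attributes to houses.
Solution:

House | Drink | Color | Job | Pet | Hobby
-----------------------------------------
  1   | coffee | orange | chef | cat | gardening
  2   | soda | gray | pilot | hamster | reading
  3   | tea | white | nurse | dog | hiking
  4   | juice | black | writer | parrot | cooking
  5   | smoothie | brown | plumber | rabbit | painting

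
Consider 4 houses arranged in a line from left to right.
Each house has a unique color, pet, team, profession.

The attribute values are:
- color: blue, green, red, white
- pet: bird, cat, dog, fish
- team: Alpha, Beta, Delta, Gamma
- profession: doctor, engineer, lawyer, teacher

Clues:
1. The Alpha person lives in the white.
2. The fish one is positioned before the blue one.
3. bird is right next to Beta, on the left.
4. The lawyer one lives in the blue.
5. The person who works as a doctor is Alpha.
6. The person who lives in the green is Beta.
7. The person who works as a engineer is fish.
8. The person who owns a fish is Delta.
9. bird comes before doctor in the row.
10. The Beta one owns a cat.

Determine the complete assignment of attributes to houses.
Solution:

House | Color | Pet | Team | Profession
---------------------------------------
  1   | red | fish | Delta | engineer
  2   | blue | bird | Gamma | lawyer
  3   | green | cat | Beta | teacher
  4   | white | dog | Alpha | doctor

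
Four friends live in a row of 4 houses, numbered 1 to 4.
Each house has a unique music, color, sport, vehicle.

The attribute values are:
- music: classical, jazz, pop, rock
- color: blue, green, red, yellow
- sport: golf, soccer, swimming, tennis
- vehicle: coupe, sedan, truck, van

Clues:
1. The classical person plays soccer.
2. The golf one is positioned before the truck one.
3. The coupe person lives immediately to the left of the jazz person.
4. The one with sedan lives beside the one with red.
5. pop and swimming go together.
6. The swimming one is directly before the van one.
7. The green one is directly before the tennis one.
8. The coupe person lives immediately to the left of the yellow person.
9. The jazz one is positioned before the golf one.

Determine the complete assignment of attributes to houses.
Solution:

House | Music | Color | Sport | Vehicle
---------------------------------------
  1   | pop | green | swimming | coupe
  2   | jazz | yellow | tennis | van
  3   | rock | blue | golf | sedan
  4   | classical | red | soccer | truck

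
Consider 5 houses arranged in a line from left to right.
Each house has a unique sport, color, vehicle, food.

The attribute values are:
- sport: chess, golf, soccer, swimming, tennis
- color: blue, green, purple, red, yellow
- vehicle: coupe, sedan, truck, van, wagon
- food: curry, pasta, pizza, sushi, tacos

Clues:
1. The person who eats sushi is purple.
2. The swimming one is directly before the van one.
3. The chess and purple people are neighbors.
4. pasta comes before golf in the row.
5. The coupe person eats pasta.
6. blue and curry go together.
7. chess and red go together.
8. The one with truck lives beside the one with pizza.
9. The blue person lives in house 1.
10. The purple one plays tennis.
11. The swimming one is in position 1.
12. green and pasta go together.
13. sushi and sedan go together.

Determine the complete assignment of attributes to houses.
Solution:

House | Sport | Color | Vehicle | Food
--------------------------------------
  1   | swimming | blue | truck | curry
  2   | chess | red | van | pizza
  3   | tennis | purple | sedan | sushi
  4   | soccer | green | coupe | pasta
  5   | golf | yellow | wagon | tacos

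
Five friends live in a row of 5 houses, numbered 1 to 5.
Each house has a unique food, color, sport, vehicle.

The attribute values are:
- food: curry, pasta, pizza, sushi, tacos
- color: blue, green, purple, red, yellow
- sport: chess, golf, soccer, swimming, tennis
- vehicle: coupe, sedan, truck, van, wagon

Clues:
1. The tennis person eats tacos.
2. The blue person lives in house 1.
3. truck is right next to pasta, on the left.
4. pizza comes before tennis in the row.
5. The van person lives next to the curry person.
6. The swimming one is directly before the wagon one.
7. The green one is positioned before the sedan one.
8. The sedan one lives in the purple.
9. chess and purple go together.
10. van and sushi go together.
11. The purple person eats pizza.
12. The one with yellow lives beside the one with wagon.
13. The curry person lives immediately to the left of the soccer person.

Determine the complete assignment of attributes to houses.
Solution:

House | Food | Color | Sport | Vehicle
--------------------------------------
  1   | sushi | blue | golf | van
  2   | curry | yellow | swimming | truck
  3   | pasta | green | soccer | wagon
  4   | pizza | purple | chess | sedan
  5   | tacos | red | tennis | coupe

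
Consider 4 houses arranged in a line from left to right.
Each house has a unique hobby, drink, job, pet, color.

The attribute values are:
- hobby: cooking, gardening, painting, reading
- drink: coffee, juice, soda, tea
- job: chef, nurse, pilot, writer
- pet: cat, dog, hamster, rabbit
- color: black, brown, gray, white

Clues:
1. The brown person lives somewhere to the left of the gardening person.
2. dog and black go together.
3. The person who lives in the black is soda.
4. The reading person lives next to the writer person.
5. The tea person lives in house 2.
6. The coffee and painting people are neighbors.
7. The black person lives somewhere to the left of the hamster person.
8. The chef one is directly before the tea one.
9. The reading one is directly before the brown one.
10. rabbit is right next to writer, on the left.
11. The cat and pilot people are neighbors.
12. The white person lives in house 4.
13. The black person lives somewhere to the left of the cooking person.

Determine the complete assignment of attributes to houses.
Solution:

House | Hobby | Drink | Job | Pet | Color
-----------------------------------------
  1   | reading | coffee | chef | rabbit | gray
  2   | painting | tea | writer | cat | brown
  3   | gardening | soda | pilot | dog | black
  4   | cooking | juice | nurse | hamster | white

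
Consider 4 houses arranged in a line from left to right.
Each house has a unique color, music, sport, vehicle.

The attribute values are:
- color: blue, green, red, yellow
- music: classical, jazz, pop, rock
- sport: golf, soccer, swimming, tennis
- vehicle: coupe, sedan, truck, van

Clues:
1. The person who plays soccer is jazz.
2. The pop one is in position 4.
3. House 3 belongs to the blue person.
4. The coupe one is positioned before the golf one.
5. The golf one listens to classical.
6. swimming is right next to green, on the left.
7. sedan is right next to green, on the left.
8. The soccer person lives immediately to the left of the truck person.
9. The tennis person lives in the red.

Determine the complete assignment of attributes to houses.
Solution:

House | Color | Music | Sport | Vehicle
---------------------------------------
  1   | yellow | rock | swimming | sedan
  2   | green | jazz | soccer | coupe
  3   | blue | classical | golf | truck
  4   | red | pop | tennis | van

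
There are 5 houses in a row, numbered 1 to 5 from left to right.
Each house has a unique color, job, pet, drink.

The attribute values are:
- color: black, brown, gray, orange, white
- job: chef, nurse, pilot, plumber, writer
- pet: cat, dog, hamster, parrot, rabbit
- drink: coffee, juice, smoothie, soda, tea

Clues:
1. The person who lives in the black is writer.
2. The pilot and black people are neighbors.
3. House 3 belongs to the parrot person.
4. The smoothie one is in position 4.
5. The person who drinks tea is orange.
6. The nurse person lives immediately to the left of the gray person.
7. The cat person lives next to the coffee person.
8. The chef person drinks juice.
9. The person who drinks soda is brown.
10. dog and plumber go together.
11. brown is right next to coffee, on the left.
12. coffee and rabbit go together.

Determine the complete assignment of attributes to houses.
Solution:

House | Color | Job | Pet | Drink
---------------------------------
  1   | brown | pilot | cat | soda
  2   | black | writer | rabbit | coffee
  3   | orange | nurse | parrot | tea
  4   | gray | plumber | dog | smoothie
  5   | white | chef | hamster | juice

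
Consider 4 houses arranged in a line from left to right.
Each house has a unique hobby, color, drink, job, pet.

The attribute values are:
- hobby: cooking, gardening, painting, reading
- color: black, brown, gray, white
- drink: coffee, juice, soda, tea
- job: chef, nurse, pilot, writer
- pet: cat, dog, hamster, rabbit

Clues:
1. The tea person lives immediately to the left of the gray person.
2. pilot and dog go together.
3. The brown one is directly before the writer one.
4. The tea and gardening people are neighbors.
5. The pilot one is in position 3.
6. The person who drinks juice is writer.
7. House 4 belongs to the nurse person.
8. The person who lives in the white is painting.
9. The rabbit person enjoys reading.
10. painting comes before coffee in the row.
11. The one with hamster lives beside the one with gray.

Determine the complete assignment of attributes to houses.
Solution:

House | Hobby | Color | Drink | Job | Pet
-----------------------------------------
  1   | cooking | brown | tea | chef | hamster
  2   | gardening | gray | juice | writer | cat
  3   | painting | white | soda | pilot | dog
  4   | reading | black | coffee | nurse | rabbit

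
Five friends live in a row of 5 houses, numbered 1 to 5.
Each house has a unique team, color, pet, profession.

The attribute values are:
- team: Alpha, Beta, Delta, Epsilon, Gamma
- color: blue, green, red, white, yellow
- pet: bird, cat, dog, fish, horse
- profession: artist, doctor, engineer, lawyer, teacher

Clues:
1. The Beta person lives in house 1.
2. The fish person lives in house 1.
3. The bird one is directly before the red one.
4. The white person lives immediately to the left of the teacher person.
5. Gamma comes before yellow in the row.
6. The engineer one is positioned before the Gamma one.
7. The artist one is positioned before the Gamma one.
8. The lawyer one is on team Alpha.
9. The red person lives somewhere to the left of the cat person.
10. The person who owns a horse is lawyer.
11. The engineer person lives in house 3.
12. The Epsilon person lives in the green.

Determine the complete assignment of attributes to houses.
Solution:

House | Team | Color | Pet | Profession
---------------------------------------
  1   | Beta | white | fish | artist
  2   | Epsilon | green | bird | teacher
  3   | Delta | red | dog | engineer
  4   | Gamma | blue | cat | doctor
  5   | Alpha | yellow | horse | lawyer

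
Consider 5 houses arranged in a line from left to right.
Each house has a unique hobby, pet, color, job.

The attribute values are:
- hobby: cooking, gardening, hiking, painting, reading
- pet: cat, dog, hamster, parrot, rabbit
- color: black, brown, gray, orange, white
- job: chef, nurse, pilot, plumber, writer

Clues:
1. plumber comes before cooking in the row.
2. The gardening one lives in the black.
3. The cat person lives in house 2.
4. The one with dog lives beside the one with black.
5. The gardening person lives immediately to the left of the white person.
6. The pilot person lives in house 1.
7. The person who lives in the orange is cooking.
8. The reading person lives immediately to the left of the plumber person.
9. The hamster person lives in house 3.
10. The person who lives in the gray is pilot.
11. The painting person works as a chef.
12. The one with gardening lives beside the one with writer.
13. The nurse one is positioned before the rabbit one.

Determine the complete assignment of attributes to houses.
Solution:

House | Hobby | Pet | Color | Job
---------------------------------
  1   | reading | dog | gray | pilot
  2   | gardening | cat | black | plumber
  3   | hiking | hamster | white | writer
  4   | cooking | parrot | orange | nurse
  5   | painting | rabbit | brown | chef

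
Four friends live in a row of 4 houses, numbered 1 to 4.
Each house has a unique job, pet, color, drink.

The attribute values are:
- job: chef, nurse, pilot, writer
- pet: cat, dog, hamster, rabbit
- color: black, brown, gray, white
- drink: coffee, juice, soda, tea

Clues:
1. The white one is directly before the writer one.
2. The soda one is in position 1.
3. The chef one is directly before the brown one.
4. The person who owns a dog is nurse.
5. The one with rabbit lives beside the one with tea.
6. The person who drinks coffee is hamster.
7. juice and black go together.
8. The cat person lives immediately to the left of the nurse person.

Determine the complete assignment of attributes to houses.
Solution:

House | Job | Pet | Color | Drink
---------------------------------
  1   | chef | rabbit | white | soda
  2   | writer | cat | brown | tea
  3   | nurse | dog | black | juice
  4   | pilot | hamster | gray | coffee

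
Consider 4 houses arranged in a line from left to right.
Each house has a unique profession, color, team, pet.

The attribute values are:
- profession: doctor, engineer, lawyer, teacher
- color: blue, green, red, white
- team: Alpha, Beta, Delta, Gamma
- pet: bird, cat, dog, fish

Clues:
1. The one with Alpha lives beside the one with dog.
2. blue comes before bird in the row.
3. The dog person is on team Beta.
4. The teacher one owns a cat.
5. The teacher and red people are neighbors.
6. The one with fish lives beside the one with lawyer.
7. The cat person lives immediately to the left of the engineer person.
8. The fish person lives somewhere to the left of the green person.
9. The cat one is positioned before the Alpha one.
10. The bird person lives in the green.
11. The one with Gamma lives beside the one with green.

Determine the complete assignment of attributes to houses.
Solution:

House | Profession | Color | Team | Pet
---------------------------------------
  1   | teacher | blue | Delta | cat
  2   | engineer | red | Gamma | fish
  3   | lawyer | green | Alpha | bird
  4   | doctor | white | Beta | dog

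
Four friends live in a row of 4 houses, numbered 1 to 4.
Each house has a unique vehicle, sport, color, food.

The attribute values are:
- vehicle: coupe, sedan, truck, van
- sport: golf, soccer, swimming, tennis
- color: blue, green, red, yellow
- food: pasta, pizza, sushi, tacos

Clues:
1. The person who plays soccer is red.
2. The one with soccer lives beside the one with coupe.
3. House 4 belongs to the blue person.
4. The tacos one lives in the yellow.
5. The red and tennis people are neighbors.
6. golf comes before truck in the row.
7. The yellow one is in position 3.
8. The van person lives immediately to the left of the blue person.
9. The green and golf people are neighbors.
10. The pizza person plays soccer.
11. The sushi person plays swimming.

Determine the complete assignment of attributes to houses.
Solution:

House | Vehicle | Sport | Color | Food
--------------------------------------
  1   | sedan | soccer | red | pizza
  2   | coupe | tennis | green | pasta
  3   | van | golf | yellow | tacos
  4   | truck | swimming | blue | sushi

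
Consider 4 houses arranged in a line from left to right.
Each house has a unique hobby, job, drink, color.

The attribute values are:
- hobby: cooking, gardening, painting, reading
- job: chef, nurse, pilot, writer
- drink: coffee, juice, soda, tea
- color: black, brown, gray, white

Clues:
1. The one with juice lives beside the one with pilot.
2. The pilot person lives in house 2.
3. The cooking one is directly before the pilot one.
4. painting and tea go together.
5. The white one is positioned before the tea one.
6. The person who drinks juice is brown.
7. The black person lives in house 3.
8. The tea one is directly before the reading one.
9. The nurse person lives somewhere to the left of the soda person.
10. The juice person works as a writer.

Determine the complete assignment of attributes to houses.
Solution:

House | Hobby | Job | Drink | Color
-----------------------------------
  1   | cooking | writer | juice | brown
  2   | gardening | pilot | coffee | white
  3   | painting | nurse | tea | black
  4   | reading | chef | soda | gray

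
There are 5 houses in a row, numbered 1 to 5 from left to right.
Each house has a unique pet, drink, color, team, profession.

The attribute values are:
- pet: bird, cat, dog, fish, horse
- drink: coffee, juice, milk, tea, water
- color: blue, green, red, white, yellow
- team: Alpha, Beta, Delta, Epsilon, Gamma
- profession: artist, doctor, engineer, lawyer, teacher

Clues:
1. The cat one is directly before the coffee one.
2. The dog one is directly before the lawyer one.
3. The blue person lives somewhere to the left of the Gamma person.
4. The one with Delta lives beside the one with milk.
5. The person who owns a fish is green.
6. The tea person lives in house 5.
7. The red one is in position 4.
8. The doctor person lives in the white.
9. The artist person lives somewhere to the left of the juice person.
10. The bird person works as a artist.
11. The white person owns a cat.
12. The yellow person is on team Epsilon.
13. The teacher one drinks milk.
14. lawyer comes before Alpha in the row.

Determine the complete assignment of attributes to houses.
Solution:

House | Pet | Drink | Color | Team | Profession
-----------------------------------------------
  1   | cat | water | white | Beta | doctor
  2   | bird | coffee | blue | Delta | artist
  3   | dog | milk | yellow | Epsilon | teacher
  4   | horse | juice | red | Gamma | lawyer
  5   | fish | tea | green | Alpha | engineer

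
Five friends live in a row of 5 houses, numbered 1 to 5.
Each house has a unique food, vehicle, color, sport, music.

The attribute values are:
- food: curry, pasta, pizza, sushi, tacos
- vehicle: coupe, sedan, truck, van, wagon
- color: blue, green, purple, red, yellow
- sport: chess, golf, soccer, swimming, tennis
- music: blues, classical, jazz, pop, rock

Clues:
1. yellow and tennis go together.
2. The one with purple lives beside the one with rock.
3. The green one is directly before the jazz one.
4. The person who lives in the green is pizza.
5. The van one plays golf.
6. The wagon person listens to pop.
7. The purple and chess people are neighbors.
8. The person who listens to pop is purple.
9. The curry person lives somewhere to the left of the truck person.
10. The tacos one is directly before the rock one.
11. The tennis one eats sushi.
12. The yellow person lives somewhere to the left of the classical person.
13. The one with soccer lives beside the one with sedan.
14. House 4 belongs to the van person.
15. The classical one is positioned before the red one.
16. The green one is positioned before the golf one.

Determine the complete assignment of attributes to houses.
Solution:

House | Food | Vehicle | Color | Sport | Music
----------------------------------------------
  1   | tacos | wagon | purple | soccer | pop
  2   | pizza | sedan | green | chess | rock
  3   | sushi | coupe | yellow | tennis | jazz
  4   | curry | van | blue | golf | classical
  5   | pasta | truck | red | swimming | blues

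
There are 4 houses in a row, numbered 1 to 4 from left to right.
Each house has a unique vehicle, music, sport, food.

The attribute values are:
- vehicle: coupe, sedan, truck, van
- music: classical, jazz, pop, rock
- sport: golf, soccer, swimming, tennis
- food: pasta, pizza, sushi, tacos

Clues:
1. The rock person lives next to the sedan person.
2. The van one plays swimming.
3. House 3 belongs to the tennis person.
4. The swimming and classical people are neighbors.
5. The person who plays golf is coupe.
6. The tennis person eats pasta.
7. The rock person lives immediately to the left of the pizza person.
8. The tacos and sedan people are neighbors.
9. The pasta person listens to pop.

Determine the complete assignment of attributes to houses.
Solution:

House | Vehicle | Music | Sport | Food
--------------------------------------
  1   | van | rock | swimming | tacos
  2   | sedan | classical | soccer | pizza
  3   | truck | pop | tennis | pasta
  4   | coupe | jazz | golf | sushi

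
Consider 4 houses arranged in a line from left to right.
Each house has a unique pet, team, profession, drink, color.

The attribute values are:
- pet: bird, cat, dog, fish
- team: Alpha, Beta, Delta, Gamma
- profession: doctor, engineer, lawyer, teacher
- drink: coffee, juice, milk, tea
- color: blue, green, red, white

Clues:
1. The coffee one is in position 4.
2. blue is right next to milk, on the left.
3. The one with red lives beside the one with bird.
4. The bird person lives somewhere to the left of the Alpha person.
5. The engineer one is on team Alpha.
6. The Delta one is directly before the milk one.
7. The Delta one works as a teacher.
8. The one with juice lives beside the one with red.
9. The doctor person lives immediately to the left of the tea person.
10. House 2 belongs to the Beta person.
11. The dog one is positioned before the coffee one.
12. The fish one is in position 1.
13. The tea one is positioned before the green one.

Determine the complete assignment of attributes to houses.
Solution:

House | Pet | Team | Profession | Drink | Color
-----------------------------------------------
  1   | fish | Delta | teacher | juice | blue
  2   | dog | Beta | doctor | milk | red
  3   | bird | Gamma | lawyer | tea | white
  4   | cat | Alpha | engineer | coffee | green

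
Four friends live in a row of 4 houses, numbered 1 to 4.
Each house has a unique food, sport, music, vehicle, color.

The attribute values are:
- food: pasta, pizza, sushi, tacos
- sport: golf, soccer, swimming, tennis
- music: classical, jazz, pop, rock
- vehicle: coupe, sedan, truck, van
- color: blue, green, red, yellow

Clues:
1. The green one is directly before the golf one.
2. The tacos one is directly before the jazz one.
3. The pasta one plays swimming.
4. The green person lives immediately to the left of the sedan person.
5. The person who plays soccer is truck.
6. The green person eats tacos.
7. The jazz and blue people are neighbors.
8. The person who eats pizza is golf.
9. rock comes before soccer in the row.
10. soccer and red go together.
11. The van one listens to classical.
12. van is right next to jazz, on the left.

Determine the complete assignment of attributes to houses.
Solution:

House | Food | Sport | Music | Vehicle | Color
----------------------------------------------
  1   | tacos | tennis | classical | van | green
  2   | pizza | golf | jazz | sedan | yellow
  3   | pasta | swimming | rock | coupe | blue
  4   | sushi | soccer | pop | truck | red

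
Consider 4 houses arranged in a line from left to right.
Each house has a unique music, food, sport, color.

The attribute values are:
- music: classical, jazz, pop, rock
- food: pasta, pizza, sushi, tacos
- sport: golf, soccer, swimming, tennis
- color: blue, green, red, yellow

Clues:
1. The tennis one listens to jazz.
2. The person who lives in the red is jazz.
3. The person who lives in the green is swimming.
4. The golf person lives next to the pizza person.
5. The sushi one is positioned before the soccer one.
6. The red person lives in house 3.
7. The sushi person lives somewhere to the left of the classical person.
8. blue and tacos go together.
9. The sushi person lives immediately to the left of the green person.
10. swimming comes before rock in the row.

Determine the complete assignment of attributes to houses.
Solution:

House | Music | Food | Sport | Color
------------------------------------
  1   | pop | sushi | golf | yellow
  2   | classical | pizza | swimming | green
  3   | jazz | pasta | tennis | red
  4   | rock | tacos | soccer | blue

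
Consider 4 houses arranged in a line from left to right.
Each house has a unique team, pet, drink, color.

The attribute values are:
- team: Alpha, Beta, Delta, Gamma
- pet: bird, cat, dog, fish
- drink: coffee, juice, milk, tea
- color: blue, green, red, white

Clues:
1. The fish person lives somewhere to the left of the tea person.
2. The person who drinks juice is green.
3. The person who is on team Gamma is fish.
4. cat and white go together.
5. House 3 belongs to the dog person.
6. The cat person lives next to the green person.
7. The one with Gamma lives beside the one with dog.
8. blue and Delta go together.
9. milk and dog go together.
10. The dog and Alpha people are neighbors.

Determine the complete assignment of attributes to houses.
Solution:

House | Team | Pet | Drink | Color
----------------------------------
  1   | Beta | cat | coffee | white
  2   | Gamma | fish | juice | green
  3   | Delta | dog | milk | blue
  4   | Alpha | bird | tea | red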